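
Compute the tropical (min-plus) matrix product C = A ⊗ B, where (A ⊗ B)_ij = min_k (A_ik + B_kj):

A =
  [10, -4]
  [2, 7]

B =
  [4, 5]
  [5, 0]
A ⊗ B =
  [1, -4]
  [6, 7]

Apply the min-plus product entry-by-entry:
  C[0][0] = min over k of (A[0][0] + B[0][0] = 10 + 4 = 14, A[0][1] + B[1][0] = -4 + 5 = 1) = 1 (attained at k = 1)
  C[0][1] = min over k of (A[0][0] + B[0][1] = 10 + 5 = 15, A[0][1] + B[1][1] = -4 + 0 = -4) = -4 (attained at k = 1)
  C[1][0] = min over k of (A[1][0] + B[0][0] = 2 + 4 = 6, A[1][1] + B[1][0] = 7 + 5 = 12) = 6 (attained at k = 0)
  C[1][1] = min over k of (A[1][0] + B[0][1] = 2 + 5 = 7, A[1][1] + B[1][1] = 7 + 0 = 7) = 7 (attained at k = 0)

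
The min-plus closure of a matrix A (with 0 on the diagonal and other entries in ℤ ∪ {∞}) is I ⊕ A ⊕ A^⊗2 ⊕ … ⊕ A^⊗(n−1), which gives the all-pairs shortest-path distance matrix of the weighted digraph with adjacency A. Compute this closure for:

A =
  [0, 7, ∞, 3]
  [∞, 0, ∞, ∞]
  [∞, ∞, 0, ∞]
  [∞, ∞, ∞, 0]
Closure =
  [0, 7, ∞, 3]
  [∞, 0, ∞, ∞]
  [∞, ∞, 0, ∞]
  [∞, ∞, ∞, 0]

This is the Floyd-Warshall all-pairs shortest-path computation. For each intermediate vertex k = 0, 1, …, 3, update dist[i][j] ← min(dist[i][j], dist[i][k] + dist[k][j]). The final matrix gives, for each (i, j), the minimum total weight of any directed path from i to j (possibly empty when i = j).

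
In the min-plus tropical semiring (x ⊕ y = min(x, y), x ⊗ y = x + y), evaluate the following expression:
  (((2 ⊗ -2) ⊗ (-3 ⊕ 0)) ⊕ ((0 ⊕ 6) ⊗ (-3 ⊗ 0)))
(((2 ⊗ -2) ⊗ (-3 ⊕ 0)) ⊕ ((0 ⊕ 6) ⊗ (-3 ⊗ 0))) = -3

Expand innermost to outermost. Recall ⊕ takes the minimum of its arguments and ⊗ takes their sum. Working out the expression (((2 ⊗ -2) ⊗ (-3 ⊕ 0)) ⊕ ((0 ⊕ 6) ⊗ (-3 ⊗ 0))) gives -3.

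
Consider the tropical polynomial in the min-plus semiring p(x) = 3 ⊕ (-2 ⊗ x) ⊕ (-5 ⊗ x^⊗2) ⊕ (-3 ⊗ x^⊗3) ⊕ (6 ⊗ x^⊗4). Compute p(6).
p(6) = 3

A tropical monomial a ⊗ x^⊗i evaluates to a + i · x. Evaluating each term at x = 6:
  Term 0 contributes 3 + 0 · 6 = 3
  Term 1 contributes -2 + 1 · 6 = 4
  Term 2 contributes -5 + 2 · 6 = 7
  Term 3 contributes -3 + 3 · 6 = 15
  Term 4 contributes 6 + 4 · 6 = 30
p(6) = ⊕ of these = min[3, 4, 7, 15, 30] = 3.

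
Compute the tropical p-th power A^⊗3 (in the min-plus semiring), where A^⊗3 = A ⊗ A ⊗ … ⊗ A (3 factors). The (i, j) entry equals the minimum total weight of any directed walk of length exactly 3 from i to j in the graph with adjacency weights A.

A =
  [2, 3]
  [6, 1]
A^⊗3 =
  [6, 5]
  [8, 3]

Each entry (A^⊗3)_ij equals the minimum over all length-3 walks i = v_0 → v_1 → … → v_3 = j of Σ_t A[v_t][v_{t+1}]. For example, for (i, j) = (0, 1) we minimise over 4 possible intermediate vertex sequences; the minimum is 5, attained along the walk 0 → 1 → 1 → 1.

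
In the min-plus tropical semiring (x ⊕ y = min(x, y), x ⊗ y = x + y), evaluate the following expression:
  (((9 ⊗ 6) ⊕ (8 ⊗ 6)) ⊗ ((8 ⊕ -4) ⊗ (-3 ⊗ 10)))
(((9 ⊗ 6) ⊕ (8 ⊗ 6)) ⊗ ((8 ⊕ -4) ⊗ (-3 ⊗ 10))) = 17

Expand innermost to outermost. Recall ⊕ takes the minimum of its arguments and ⊗ takes their sum. Working out the expression (((9 ⊗ 6) ⊕ (8 ⊗ 6)) ⊗ ((8 ⊕ -4) ⊗ (-3 ⊗ 10))) gives 17.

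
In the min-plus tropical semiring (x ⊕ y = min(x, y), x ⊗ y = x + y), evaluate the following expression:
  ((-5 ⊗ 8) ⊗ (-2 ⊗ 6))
((-5 ⊗ 8) ⊗ (-2 ⊗ 6)) = 7

Expand innermost to outermost. Recall ⊕ takes the minimum of its arguments and ⊗ takes their sum. Working out the expression ((-5 ⊗ 8) ⊗ (-2 ⊗ 6)) gives 7.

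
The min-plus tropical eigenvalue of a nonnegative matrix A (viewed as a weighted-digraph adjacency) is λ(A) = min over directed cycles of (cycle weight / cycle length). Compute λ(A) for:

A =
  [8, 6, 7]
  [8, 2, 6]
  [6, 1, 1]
λ(A) = 1

Enumerate directed cycles and compute their means (weight / length). Sample:
  cycle 0 → 0: weight = 8, length = 1, mean = 8/1 ≈ 8.000
  cycle 1 → 1: weight = 2, length = 1, mean = 2/1 ≈ 2.000
  cycle 2 → 2: weight = 1, length = 1, mean = 1/1 ≈ 1.000
  cycle 0 → 1 → 0: weight = 14, length = 2, mean = 14/2 ≈ 7.000
  cycle 0 → 2 → 0: weight = 13, length = 2, mean = 13/2 ≈ 6.500
  cycle 1 → 0 → 1: weight = 14, length = 2, mean = 14/2 ≈ 7.000
Minimum mean = 1.000, attained e.g. along the cycle 2 → 2 with weight 1 and length 1. So λ(A) = 1/1 = 1.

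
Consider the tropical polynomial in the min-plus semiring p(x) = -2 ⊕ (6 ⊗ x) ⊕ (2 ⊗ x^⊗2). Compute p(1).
p(1) = -2

A tropical monomial a ⊗ x^⊗i evaluates to a + i · x. Evaluating each term at x = 1:
  Term 0 contributes -2 + 0 · 1 = -2
  Term 1 contributes 6 + 1 · 1 = 7
  Term 2 contributes 2 + 2 · 1 = 4
p(1) = ⊕ of these = min[-2, 7, 4] = -2.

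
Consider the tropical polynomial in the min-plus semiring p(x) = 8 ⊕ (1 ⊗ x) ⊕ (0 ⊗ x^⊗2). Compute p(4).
p(4) = 5

A tropical monomial a ⊗ x^⊗i evaluates to a + i · x. Evaluating each term at x = 4:
  Term 0 contributes 8 + 0 · 4 = 8
  Term 1 contributes 1 + 1 · 4 = 5
  Term 2 contributes 0 + 2 · 4 = 8
p(4) = ⊕ of these = min[8, 5, 8] = 5.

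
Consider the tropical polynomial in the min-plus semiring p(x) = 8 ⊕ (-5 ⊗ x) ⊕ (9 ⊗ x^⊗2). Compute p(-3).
p(-3) = -8

A tropical monomial a ⊗ x^⊗i evaluates to a + i · x. Evaluating each term at x = -3:
  Term 0 contributes 8 + 0 · -3 = 8
  Term 1 contributes -5 + 1 · -3 = -8
  Term 2 contributes 9 + 2 · -3 = 3
p(-3) = ⊕ of these = min[8, -8, 3] = -8.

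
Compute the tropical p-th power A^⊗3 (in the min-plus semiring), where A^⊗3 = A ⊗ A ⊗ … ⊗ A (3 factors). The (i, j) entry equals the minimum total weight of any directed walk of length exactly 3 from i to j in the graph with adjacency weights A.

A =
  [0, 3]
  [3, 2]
A^⊗3 =
  [0, 3]
  [3, 6]

Each entry (A^⊗3)_ij equals the minimum over all length-3 walks i = v_0 → v_1 → … → v_3 = j of Σ_t A[v_t][v_{t+1}]. For example, for (i, j) = (0, 1) we minimise over 4 possible intermediate vertex sequences; the minimum is 3, attained along the walk 0 → 0 → 0 → 1.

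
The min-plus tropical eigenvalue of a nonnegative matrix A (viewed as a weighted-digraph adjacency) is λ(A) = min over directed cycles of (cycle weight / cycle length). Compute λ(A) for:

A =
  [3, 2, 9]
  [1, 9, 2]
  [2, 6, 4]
λ(A) = 3/2

Enumerate directed cycles and compute their means (weight / length). Sample:
  cycle 0 → 0: weight = 3, length = 1, mean = 3/1 ≈ 3.000
  cycle 1 → 1: weight = 9, length = 1, mean = 9/1 ≈ 9.000
  cycle 2 → 2: weight = 4, length = 1, mean = 4/1 ≈ 4.000
  cycle 0 → 1 → 0: weight = 3, length = 2, mean = 3/2 ≈ 1.500
  cycle 0 → 2 → 0: weight = 11, length = 2, mean = 11/2 ≈ 5.500
  cycle 1 → 0 → 1: weight = 3, length = 2, mean = 3/2 ≈ 1.500
Minimum mean = 1.500, attained e.g. along the cycle 0 → 1 → 0 with weight 3 and length 2. So λ(A) = 3/2 = 3/2.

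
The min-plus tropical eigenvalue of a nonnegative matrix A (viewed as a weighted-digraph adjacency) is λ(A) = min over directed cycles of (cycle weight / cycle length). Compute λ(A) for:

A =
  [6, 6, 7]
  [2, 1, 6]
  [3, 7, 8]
λ(A) = 1

Enumerate directed cycles and compute their means (weight / length). Sample:
  cycle 0 → 0: weight = 6, length = 1, mean = 6/1 ≈ 6.000
  cycle 1 → 1: weight = 1, length = 1, mean = 1/1 ≈ 1.000
  cycle 2 → 2: weight = 8, length = 1, mean = 8/1 ≈ 8.000
  cycle 0 → 1 → 0: weight = 8, length = 2, mean = 8/2 ≈ 4.000
  cycle 0 → 2 → 0: weight = 10, length = 2, mean = 10/2 ≈ 5.000
  cycle 1 → 0 → 1: weight = 8, length = 2, mean = 8/2 ≈ 4.000
Minimum mean = 1.000, attained e.g. along the cycle 1 → 1 with weight 1 and length 1. So λ(A) = 1/1 = 1.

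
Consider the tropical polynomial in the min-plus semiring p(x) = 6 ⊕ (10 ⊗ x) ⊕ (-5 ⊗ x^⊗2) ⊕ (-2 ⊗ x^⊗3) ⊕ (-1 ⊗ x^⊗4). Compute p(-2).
p(-2) = -9

A tropical monomial a ⊗ x^⊗i evaluates to a + i · x. Evaluating each term at x = -2:
  Term 0 contributes 6 + 0 · -2 = 6
  Term 1 contributes 10 + 1 · -2 = 8
  Term 2 contributes -5 + 2 · -2 = -9
  Term 3 contributes -2 + 3 · -2 = -8
  Term 4 contributes -1 + 4 · -2 = -9
p(-2) = ⊕ of these = min[6, 8, -9, -8, -9] = -9.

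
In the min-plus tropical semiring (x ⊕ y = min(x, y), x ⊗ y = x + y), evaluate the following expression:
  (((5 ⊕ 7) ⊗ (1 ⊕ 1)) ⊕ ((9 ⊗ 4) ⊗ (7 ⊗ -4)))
(((5 ⊕ 7) ⊗ (1 ⊕ 1)) ⊕ ((9 ⊗ 4) ⊗ (7 ⊗ -4))) = 6

Expand innermost to outermost. Recall ⊕ takes the minimum of its arguments and ⊗ takes their sum. Working out the expression (((5 ⊕ 7) ⊗ (1 ⊕ 1)) ⊕ ((9 ⊗ 4) ⊗ (7 ⊗ -4))) gives 6.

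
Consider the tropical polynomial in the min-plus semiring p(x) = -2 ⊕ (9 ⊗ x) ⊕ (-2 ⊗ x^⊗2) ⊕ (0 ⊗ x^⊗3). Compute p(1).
p(1) = -2

A tropical monomial a ⊗ x^⊗i evaluates to a + i · x. Evaluating each term at x = 1:
  Term 0 contributes -2 + 0 · 1 = -2
  Term 1 contributes 9 + 1 · 1 = 10
  Term 2 contributes -2 + 2 · 1 = 0
  Term 3 contributes 0 + 3 · 1 = 3
p(1) = ⊕ of these = min[-2, 10, 0, 3] = -2.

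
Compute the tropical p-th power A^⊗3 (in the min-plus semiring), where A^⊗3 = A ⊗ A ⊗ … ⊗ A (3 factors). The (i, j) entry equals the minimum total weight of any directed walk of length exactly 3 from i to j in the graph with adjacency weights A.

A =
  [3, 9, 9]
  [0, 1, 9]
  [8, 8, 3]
A^⊗3 =
  [9, 11, 15]
  [2, 3, 10]
  [9, 10, 9]

Each entry (A^⊗3)_ij equals the minimum over all length-3 walks i = v_0 → v_1 → … → v_3 = j of Σ_t A[v_t][v_{t+1}]. For example, for (i, j) = (0, 2) we minimise over 9 possible intermediate vertex sequences; the minimum is 15, attained along the walk 0 → 0 → 0 → 2.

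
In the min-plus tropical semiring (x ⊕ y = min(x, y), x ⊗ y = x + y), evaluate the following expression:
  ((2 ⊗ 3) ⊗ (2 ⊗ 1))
((2 ⊗ 3) ⊗ (2 ⊗ 1)) = 8

Expand innermost to outermost. Recall ⊕ takes the minimum of its arguments and ⊗ takes their sum. Working out the expression ((2 ⊗ 3) ⊗ (2 ⊗ 1)) gives 8.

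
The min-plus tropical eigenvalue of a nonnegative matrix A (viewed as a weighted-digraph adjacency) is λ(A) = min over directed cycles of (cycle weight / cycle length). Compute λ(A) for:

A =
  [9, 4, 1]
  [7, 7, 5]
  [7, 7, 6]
λ(A) = 4

Enumerate directed cycles and compute their means (weight / length). Sample:
  cycle 0 → 0: weight = 9, length = 1, mean = 9/1 ≈ 9.000
  cycle 1 → 1: weight = 7, length = 1, mean = 7/1 ≈ 7.000
  cycle 2 → 2: weight = 6, length = 1, mean = 6/1 ≈ 6.000
  cycle 0 → 1 → 0: weight = 11, length = 2, mean = 11/2 ≈ 5.500
  cycle 0 → 2 → 0: weight = 8, length = 2, mean = 8/2 ≈ 4.000
  cycle 1 → 0 → 1: weight = 11, length = 2, mean = 11/2 ≈ 5.500
Minimum mean = 4.000, attained e.g. along the cycle 0 → 2 → 0 with weight 8 and length 2. So λ(A) = 8/2 = 4.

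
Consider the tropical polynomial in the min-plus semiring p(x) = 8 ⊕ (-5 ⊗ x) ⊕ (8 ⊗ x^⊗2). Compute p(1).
p(1) = -4

A tropical monomial a ⊗ x^⊗i evaluates to a + i · x. Evaluating each term at x = 1:
  Term 0 contributes 8 + 0 · 1 = 8
  Term 1 contributes -5 + 1 · 1 = -4
  Term 2 contributes 8 + 2 · 1 = 10
p(1) = ⊕ of these = min[8, -4, 10] = -4.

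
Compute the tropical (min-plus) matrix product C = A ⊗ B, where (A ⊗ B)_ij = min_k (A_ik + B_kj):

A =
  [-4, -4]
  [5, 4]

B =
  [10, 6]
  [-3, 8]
A ⊗ B =
  [-7, 2]
  [1, 11]

Apply the min-plus product entry-by-entry:
  C[0][0] = min over k of (A[0][0] + B[0][0] = -4 + 10 = 6, A[0][1] + B[1][0] = -4 + -3 = -7) = -7 (attained at k = 1)
  C[0][1] = min over k of (A[0][0] + B[0][1] = -4 + 6 = 2, A[0][1] + B[1][1] = -4 + 8 = 4) = 2 (attained at k = 0)
  C[1][0] = min over k of (A[1][0] + B[0][0] = 5 + 10 = 15, A[1][1] + B[1][0] = 4 + -3 = 1) = 1 (attained at k = 1)
  C[1][1] = min over k of (A[1][0] + B[0][1] = 5 + 6 = 11, A[1][1] + B[1][1] = 4 + 8 = 12) = 11 (attained at k = 0)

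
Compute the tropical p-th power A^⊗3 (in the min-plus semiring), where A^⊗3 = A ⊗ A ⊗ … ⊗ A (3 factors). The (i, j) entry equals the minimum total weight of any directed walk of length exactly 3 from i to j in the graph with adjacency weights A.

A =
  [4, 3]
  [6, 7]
A^⊗3 =
  [12, 11]
  [14, 13]

Each entry (A^⊗3)_ij equals the minimum over all length-3 walks i = v_0 → v_1 → … → v_3 = j of Σ_t A[v_t][v_{t+1}]. For example, for (i, j) = (0, 1) we minimise over 4 possible intermediate vertex sequences; the minimum is 11, attained along the walk 0 → 0 → 0 → 1.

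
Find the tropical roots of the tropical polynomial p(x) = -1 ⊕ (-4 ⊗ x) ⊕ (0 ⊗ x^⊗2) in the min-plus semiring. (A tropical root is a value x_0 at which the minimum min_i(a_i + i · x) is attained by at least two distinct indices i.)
Roots: {-4, 3}

Each tropical root is a break point of the lower envelope of the lines y = a_i + i · x (there are 3 lines, with slopes 0, 1, ..., 2). Only the lines that attain the minimum somewhere contribute to roots; other lines are dominated. Here the surviving (envelope) indices are i = 2, i = 1, i = 0.
Intersections between consecutive envelope lines give the roots: for adjacent envelope indices i < j the intersection is x = (a_i − a_j) / (j − i). Reading off the sorted break points: {-4, 3}.
Verification: at each break x_0, at least two indices attain the minimum of min_i(a_i + i · x_0).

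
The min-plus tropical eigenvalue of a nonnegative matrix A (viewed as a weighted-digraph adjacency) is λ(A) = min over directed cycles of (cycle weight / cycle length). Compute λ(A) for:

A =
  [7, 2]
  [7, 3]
λ(A) = 3

Enumerate directed cycles and compute their means (weight / length). Sample:
  cycle 0 → 0: weight = 7, length = 1, mean = 7/1 ≈ 7.000
  cycle 1 → 1: weight = 3, length = 1, mean = 3/1 ≈ 3.000
  cycle 0 → 1 → 0: weight = 9, length = 2, mean = 9/2 ≈ 4.500
  cycle 1 → 0 → 1: weight = 9, length = 2, mean = 9/2 ≈ 4.500
Minimum mean = 3.000, attained e.g. along the cycle 1 → 1 with weight 3 and length 1. So λ(A) = 3/1 = 3.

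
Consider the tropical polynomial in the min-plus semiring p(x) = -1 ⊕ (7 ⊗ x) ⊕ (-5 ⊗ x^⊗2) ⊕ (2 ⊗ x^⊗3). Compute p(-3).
p(-3) = -11

A tropical monomial a ⊗ x^⊗i evaluates to a + i · x. Evaluating each term at x = -3:
  Term 0 contributes -1 + 0 · -3 = -1
  Term 1 contributes 7 + 1 · -3 = 4
  Term 2 contributes -5 + 2 · -3 = -11
  Term 3 contributes 2 + 3 · -3 = -7
p(-3) = ⊕ of these = min[-1, 4, -11, -7] = -11.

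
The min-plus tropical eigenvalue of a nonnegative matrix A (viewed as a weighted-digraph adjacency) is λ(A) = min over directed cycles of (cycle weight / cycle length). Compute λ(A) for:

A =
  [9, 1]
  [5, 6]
λ(A) = 3

Enumerate directed cycles and compute their means (weight / length). Sample:
  cycle 0 → 0: weight = 9, length = 1, mean = 9/1 ≈ 9.000
  cycle 1 → 1: weight = 6, length = 1, mean = 6/1 ≈ 6.000
  cycle 0 → 1 → 0: weight = 6, length = 2, mean = 6/2 ≈ 3.000
  cycle 1 → 0 → 1: weight = 6, length = 2, mean = 6/2 ≈ 3.000
Minimum mean = 3.000, attained e.g. along the cycle 0 → 1 → 0 with weight 6 and length 2. So λ(A) = 6/2 = 3.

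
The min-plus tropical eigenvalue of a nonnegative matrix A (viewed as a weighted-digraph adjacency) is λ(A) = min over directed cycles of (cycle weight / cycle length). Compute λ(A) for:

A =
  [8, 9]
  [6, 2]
λ(A) = 2

Enumerate directed cycles and compute their means (weight / length). Sample:
  cycle 0 → 0: weight = 8, length = 1, mean = 8/1 ≈ 8.000
  cycle 1 → 1: weight = 2, length = 1, mean = 2/1 ≈ 2.000
  cycle 0 → 1 → 0: weight = 15, length = 2, mean = 15/2 ≈ 7.500
  cycle 1 → 0 → 1: weight = 15, length = 2, mean = 15/2 ≈ 7.500
Minimum mean = 2.000, attained e.g. along the cycle 1 → 1 with weight 2 and length 1. So λ(A) = 2/1 = 2.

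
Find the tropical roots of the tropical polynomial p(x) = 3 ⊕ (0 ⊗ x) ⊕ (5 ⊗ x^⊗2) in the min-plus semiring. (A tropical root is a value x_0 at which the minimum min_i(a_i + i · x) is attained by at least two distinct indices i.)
Roots: {-5, 3}

Each tropical root is a break point of the lower envelope of the lines y = a_i + i · x (there are 3 lines, with slopes 0, 1, ..., 2). Only the lines that attain the minimum somewhere contribute to roots; other lines are dominated. Here the surviving (envelope) indices are i = 2, i = 1, i = 0.
Intersections between consecutive envelope lines give the roots: for adjacent envelope indices i < j the intersection is x = (a_i − a_j) / (j − i). Reading off the sorted break points: {-5, 3}.
Verification: at each break x_0, at least two indices attain the minimum of min_i(a_i + i · x_0).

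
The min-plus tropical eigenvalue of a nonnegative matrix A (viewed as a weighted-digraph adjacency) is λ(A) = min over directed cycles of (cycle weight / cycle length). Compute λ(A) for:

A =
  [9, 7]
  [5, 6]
λ(A) = 6

Enumerate directed cycles and compute their means (weight / length). Sample:
  cycle 0 → 0: weight = 9, length = 1, mean = 9/1 ≈ 9.000
  cycle 1 → 1: weight = 6, length = 1, mean = 6/1 ≈ 6.000
  cycle 0 → 1 → 0: weight = 12, length = 2, mean = 12/2 ≈ 6.000
  cycle 1 → 0 → 1: weight = 12, length = 2, mean = 12/2 ≈ 6.000
Minimum mean = 6.000, attained e.g. along the cycle 1 → 1 with weight 6 and length 1. So λ(A) = 6/1 = 6.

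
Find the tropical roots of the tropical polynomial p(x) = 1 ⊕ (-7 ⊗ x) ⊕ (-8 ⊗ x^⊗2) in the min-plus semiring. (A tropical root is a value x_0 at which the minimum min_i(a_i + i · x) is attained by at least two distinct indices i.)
Roots: {1, 8}

Each tropical root is a break point of the lower envelope of the lines y = a_i + i · x (there are 3 lines, with slopes 0, 1, ..., 2). Only the lines that attain the minimum somewhere contribute to roots; other lines are dominated. Here the surviving (envelope) indices are i = 2, i = 1, i = 0.
Intersections between consecutive envelope lines give the roots: for adjacent envelope indices i < j the intersection is x = (a_i − a_j) / (j − i). Reading off the sorted break points: {1, 8}.
Verification: at each break x_0, at least two indices attain the minimum of min_i(a_i + i · x_0).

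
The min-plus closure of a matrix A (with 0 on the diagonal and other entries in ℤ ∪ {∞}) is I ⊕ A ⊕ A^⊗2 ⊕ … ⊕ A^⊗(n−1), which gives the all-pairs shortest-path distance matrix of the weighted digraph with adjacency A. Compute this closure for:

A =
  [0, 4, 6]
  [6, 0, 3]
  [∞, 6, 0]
Closure =
  [0, 4, 6]
  [6, 0, 3]
  [12, 6, 0]

This is the Floyd-Warshall all-pairs shortest-path computation. For each intermediate vertex k = 0, 1, …, 2, update dist[i][j] ← min(dist[i][j], dist[i][k] + dist[k][j]). The final matrix gives, for each (i, j), the minimum total weight of any directed path from i to j (possibly empty when i = j).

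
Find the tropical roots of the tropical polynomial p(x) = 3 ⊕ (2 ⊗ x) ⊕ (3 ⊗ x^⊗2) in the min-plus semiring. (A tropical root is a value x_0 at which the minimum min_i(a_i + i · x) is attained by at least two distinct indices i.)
Roots: {-1, 1}

Each tropical root is a break point of the lower envelope of the lines y = a_i + i · x (there are 3 lines, with slopes 0, 1, ..., 2). Only the lines that attain the minimum somewhere contribute to roots; other lines are dominated. Here the surviving (envelope) indices are i = 2, i = 1, i = 0.
Intersections between consecutive envelope lines give the roots: for adjacent envelope indices i < j the intersection is x = (a_i − a_j) / (j − i). Reading off the sorted break points: {-1, 1}.
Verification: at each break x_0, at least two indices attain the minimum of min_i(a_i + i · x_0).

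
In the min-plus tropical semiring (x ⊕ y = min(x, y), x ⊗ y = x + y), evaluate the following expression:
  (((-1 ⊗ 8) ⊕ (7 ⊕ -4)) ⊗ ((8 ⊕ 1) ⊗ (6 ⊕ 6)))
(((-1 ⊗ 8) ⊕ (7 ⊕ -4)) ⊗ ((8 ⊕ 1) ⊗ (6 ⊕ 6))) = 3

Expand innermost to outermost. Recall ⊕ takes the minimum of its arguments and ⊗ takes their sum. Working out the expression (((-1 ⊗ 8) ⊕ (7 ⊕ -4)) ⊗ ((8 ⊕ 1) ⊗ (6 ⊕ 6))) gives 3.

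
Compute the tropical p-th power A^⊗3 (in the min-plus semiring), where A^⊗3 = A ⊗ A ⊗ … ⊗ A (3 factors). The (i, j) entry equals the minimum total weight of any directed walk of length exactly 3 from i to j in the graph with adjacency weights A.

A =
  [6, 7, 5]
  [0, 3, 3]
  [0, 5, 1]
A^⊗3 =
  [6, 11, 7]
  [4, 9, 5]
  [2, 7, 3]

Each entry (A^⊗3)_ij equals the minimum over all length-3 walks i = v_0 → v_1 → … → v_3 = j of Σ_t A[v_t][v_{t+1}]. For example, for (i, j) = (0, 2) we minimise over 9 possible intermediate vertex sequences; the minimum is 7, attained along the walk 0 → 2 → 2 → 2.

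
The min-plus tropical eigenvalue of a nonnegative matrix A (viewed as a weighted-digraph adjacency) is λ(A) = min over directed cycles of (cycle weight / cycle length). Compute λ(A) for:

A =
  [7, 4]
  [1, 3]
λ(A) = 5/2

Enumerate directed cycles and compute their means (weight / length). Sample:
  cycle 0 → 0: weight = 7, length = 1, mean = 7/1 ≈ 7.000
  cycle 1 → 1: weight = 3, length = 1, mean = 3/1 ≈ 3.000
  cycle 0 → 1 → 0: weight = 5, length = 2, mean = 5/2 ≈ 2.500
  cycle 1 → 0 → 1: weight = 5, length = 2, mean = 5/2 ≈ 2.500
Minimum mean = 2.500, attained e.g. along the cycle 0 → 1 → 0 with weight 5 and length 2. So λ(A) = 5/2 = 5/2.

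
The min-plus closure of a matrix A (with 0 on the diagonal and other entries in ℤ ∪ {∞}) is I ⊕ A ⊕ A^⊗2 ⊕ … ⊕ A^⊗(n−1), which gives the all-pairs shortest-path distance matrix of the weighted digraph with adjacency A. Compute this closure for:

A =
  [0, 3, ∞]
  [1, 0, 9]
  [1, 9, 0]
Closure =
  [0, 3, 12]
  [1, 0, 9]
  [1, 4, 0]

This is the Floyd-Warshall all-pairs shortest-path computation. For each intermediate vertex k = 0, 1, …, 2, update dist[i][j] ← min(dist[i][j], dist[i][k] + dist[k][j]). The final matrix gives, for each (i, j), the minimum total weight of any directed path from i to j (possibly empty when i = j).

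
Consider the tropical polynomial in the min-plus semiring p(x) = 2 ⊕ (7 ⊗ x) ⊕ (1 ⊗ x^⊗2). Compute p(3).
p(3) = 2

A tropical monomial a ⊗ x^⊗i evaluates to a + i · x. Evaluating each term at x = 3:
  Term 0 contributes 2 + 0 · 3 = 2
  Term 1 contributes 7 + 1 · 3 = 10
  Term 2 contributes 1 + 2 · 3 = 7
p(3) = ⊕ of these = min[2, 10, 7] = 2.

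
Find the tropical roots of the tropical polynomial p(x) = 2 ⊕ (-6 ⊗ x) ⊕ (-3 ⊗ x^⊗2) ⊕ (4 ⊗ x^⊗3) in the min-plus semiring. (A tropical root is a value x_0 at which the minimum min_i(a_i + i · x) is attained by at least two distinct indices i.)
Roots: {-7, -3, 8}

Each tropical root is a break point of the lower envelope of the lines y = a_i + i · x (there are 4 lines, with slopes 0, 1, ..., 3). Only the lines that attain the minimum somewhere contribute to roots; other lines are dominated. Here the surviving (envelope) indices are i = 3, i = 2, i = 1, i = 0.
Intersections between consecutive envelope lines give the roots: for adjacent envelope indices i < j the intersection is x = (a_i − a_j) / (j − i). Reading off the sorted break points: {-7, -3, 8}.
Verification: at each break x_0, at least two indices attain the minimum of min_i(a_i + i · x_0).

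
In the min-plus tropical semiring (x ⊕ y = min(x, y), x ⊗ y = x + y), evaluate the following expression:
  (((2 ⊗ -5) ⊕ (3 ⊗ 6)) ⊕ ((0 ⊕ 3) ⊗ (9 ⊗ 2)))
(((2 ⊗ -5) ⊕ (3 ⊗ 6)) ⊕ ((0 ⊕ 3) ⊗ (9 ⊗ 2))) = -3

Expand innermost to outermost. Recall ⊕ takes the minimum of its arguments and ⊗ takes their sum. Working out the expression (((2 ⊗ -5) ⊕ (3 ⊗ 6)) ⊕ ((0 ⊕ 3) ⊗ (9 ⊗ 2))) gives -3.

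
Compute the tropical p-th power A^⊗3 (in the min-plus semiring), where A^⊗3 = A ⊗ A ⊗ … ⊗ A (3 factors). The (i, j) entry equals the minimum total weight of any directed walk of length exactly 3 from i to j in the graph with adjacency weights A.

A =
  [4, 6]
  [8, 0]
A^⊗3 =
  [12, 6]
  [8, 0]

Each entry (A^⊗3)_ij equals the minimum over all length-3 walks i = v_0 → v_1 → … → v_3 = j of Σ_t A[v_t][v_{t+1}]. For example, for (i, j) = (0, 1) we minimise over 4 possible intermediate vertex sequences; the minimum is 6, attained along the walk 0 → 1 → 1 → 1.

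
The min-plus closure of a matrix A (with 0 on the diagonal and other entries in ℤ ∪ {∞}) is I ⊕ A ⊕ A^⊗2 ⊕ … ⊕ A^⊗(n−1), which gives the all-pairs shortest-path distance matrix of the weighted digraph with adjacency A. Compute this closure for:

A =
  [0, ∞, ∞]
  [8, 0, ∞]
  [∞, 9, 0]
Closure =
  [0, ∞, ∞]
  [8, 0, ∞]
  [17, 9, 0]

This is the Floyd-Warshall all-pairs shortest-path computation. For each intermediate vertex k = 0, 1, …, 2, update dist[i][j] ← min(dist[i][j], dist[i][k] + dist[k][j]). The final matrix gives, for each (i, j), the minimum total weight of any directed path from i to j (possibly empty when i = j).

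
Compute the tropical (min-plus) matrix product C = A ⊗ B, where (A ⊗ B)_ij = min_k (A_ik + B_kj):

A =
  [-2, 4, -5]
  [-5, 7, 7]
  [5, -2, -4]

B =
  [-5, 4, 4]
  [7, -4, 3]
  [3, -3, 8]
A ⊗ B =
  [-7, -8, 2]
  [-10, -1, -1]
  [-1, -7, 1]

Apply the min-plus product entry-by-entry:
  C[0][0] = min over k of (A[0][0] + B[0][0] = -2 + -5 = -7, A[0][1] + B[1][0] = 4 + 7 = 11, A[0][2] + B[2][0] = -5 + 3 = -2) = -7 (attained at k = 0)
  C[0][1] = min over k of (A[0][0] + B[0][1] = -2 + 4 = 2, A[0][1] + B[1][1] = 4 + -4 = 0, A[0][2] + B[2][1] = -5 + -3 = -8) = -8 (attained at k = 2)
  C[0][2] = min over k of (A[0][0] + B[0][2] = -2 + 4 = 2, A[0][1] + B[1][2] = 4 + 3 = 7, A[0][2] + B[2][2] = -5 + 8 = 3) = 2 (attained at k = 0)
  C[1][0] = min over k of (A[1][0] + B[0][0] = -5 + -5 = -10, A[1][1] + B[1][0] = 7 + 7 = 14, A[1][2] + B[2][0] = 7 + 3 = 10) = -10 (attained at k = 0)
  C[1][1] = min over k of (A[1][0] + B[0][1] = -5 + 4 = -1, A[1][1] + B[1][1] = 7 + -4 = 3, A[1][2] + B[2][1] = 7 + -3 = 4) = -1 (attained at k = 0)
  C[1][2] = min over k of (A[1][0] + B[0][2] = -5 + 4 = -1, A[1][1] + B[1][2] = 7 + 3 = 10, A[1][2] + B[2][2] = 7 + 8 = 15) = -1 (attained at k = 0)
  C[2][0] = min over k of (A[2][0] + B[0][0] = 5 + -5 = 0, A[2][1] + B[1][0] = -2 + 7 = 5, A[2][2] + B[2][0] = -4 + 3 = -1) = -1 (attained at k = 2)
  C[2][1] = min over k of (A[2][0] + B[0][1] = 5 + 4 = 9, A[2][1] + B[1][1] = -2 + -4 = -6, A[2][2] + B[2][1] = -4 + -3 = -7) = -7 (attained at k = 2)
  C[2][2] = min over k of (A[2][0] + B[0][2] = 5 + 4 = 9, A[2][1] + B[1][2] = -2 + 3 = 1, A[2][2] + B[2][2] = -4 + 8 = 4) = 1 (attained at k = 1)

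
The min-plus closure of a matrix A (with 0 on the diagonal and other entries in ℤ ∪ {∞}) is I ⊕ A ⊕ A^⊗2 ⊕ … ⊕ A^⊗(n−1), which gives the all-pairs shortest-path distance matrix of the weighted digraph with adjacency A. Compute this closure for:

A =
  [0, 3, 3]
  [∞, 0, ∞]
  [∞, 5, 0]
Closure =
  [0, 3, 3]
  [∞, 0, ∞]
  [∞, 5, 0]

This is the Floyd-Warshall all-pairs shortest-path computation. For each intermediate vertex k = 0, 1, …, 2, update dist[i][j] ← min(dist[i][j], dist[i][k] + dist[k][j]). The final matrix gives, for each (i, j), the minimum total weight of any directed path from i to j (possibly empty when i = j).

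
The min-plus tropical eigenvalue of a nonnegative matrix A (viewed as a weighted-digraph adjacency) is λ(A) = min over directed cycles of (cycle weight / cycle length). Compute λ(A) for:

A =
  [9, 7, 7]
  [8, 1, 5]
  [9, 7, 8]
λ(A) = 1

Enumerate directed cycles and compute their means (weight / length). Sample:
  cycle 0 → 0: weight = 9, length = 1, mean = 9/1 ≈ 9.000
  cycle 1 → 1: weight = 1, length = 1, mean = 1/1 ≈ 1.000
  cycle 2 → 2: weight = 8, length = 1, mean = 8/1 ≈ 8.000
  cycle 0 → 1 → 0: weight = 15, length = 2, mean = 15/2 ≈ 7.500
  cycle 0 → 2 → 0: weight = 16, length = 2, mean = 16/2 ≈ 8.000
  cycle 1 → 0 → 1: weight = 15, length = 2, mean = 15/2 ≈ 7.500
Minimum mean = 1.000, attained e.g. along the cycle 1 → 1 with weight 1 and length 1. So λ(A) = 1/1 = 1.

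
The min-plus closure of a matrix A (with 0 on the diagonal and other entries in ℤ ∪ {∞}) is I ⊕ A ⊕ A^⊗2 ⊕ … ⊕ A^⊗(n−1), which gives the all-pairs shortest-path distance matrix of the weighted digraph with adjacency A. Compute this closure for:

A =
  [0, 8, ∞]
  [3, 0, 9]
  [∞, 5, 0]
Closure =
  [0, 8, 17]
  [3, 0, 9]
  [8, 5, 0]

This is the Floyd-Warshall all-pairs shortest-path computation. For each intermediate vertex k = 0, 1, …, 2, update dist[i][j] ← min(dist[i][j], dist[i][k] + dist[k][j]). The final matrix gives, for each (i, j), the minimum total weight of any directed path from i to j (possibly empty when i = j).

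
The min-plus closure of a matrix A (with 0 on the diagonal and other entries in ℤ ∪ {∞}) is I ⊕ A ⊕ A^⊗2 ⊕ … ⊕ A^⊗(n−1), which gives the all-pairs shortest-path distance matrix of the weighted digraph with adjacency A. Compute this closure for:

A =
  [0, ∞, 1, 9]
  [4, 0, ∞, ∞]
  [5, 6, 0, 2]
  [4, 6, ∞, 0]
Closure =
  [0, 7, 1, 3]
  [4, 0, 5, 7]
  [5, 6, 0, 2]
  [4, 6, 5, 0]

This is the Floyd-Warshall all-pairs shortest-path computation. For each intermediate vertex k = 0, 1, …, 3, update dist[i][j] ← min(dist[i][j], dist[i][k] + dist[k][j]). The final matrix gives, for each (i, j), the minimum total weight of any directed path from i to j (possibly empty when i = j).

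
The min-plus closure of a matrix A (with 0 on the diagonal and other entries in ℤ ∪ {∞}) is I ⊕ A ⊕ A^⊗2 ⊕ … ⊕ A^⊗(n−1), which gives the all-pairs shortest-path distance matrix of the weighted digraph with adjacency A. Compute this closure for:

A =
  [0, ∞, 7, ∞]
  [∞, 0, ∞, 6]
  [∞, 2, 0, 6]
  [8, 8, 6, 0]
Closure =
  [0, 9, 7, 13]
  [14, 0, 12, 6]
  [14, 2, 0, 6]
  [8, 8, 6, 0]

This is the Floyd-Warshall all-pairs shortest-path computation. For each intermediate vertex k = 0, 1, …, 3, update dist[i][j] ← min(dist[i][j], dist[i][k] + dist[k][j]). The final matrix gives, for each (i, j), the minimum total weight of any directed path from i to j (possibly empty when i = j).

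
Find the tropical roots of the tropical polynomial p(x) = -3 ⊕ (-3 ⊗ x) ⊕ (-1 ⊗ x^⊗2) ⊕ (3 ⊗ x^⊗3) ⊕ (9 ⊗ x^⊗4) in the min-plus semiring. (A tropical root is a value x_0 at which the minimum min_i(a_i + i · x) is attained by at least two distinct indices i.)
Roots: {-6, -4, -2, 0}

Each tropical root is a break point of the lower envelope of the lines y = a_i + i · x (there are 5 lines, with slopes 0, 1, ..., 4). Only the lines that attain the minimum somewhere contribute to roots; other lines are dominated. Here the surviving (envelope) indices are i = 4, i = 3, i = 2, i = 1, i = 0.
Intersections between consecutive envelope lines give the roots: for adjacent envelope indices i < j the intersection is x = (a_i − a_j) / (j − i). Reading off the sorted break points: {-6, -4, -2, 0}.
Verification: at each break x_0, at least two indices attain the minimum of min_i(a_i + i · x_0).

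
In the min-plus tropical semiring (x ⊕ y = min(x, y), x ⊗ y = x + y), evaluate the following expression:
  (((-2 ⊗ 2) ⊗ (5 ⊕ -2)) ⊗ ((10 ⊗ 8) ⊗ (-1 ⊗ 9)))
(((-2 ⊗ 2) ⊗ (5 ⊕ -2)) ⊗ ((10 ⊗ 8) ⊗ (-1 ⊗ 9))) = 24

Expand innermost to outermost. Recall ⊕ takes the minimum of its arguments and ⊗ takes their sum. Working out the expression (((-2 ⊗ 2) ⊗ (5 ⊕ -2)) ⊗ ((10 ⊗ 8) ⊗ (-1 ⊗ 9))) gives 24.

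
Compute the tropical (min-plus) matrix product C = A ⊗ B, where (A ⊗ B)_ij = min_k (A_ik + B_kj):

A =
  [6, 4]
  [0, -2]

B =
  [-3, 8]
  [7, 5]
A ⊗ B =
  [3, 9]
  [-3, 3]

Apply the min-plus product entry-by-entry:
  C[0][0] = min over k of (A[0][0] + B[0][0] = 6 + -3 = 3, A[0][1] + B[1][0] = 4 + 7 = 11) = 3 (attained at k = 0)
  C[0][1] = min over k of (A[0][0] + B[0][1] = 6 + 8 = 14, A[0][1] + B[1][1] = 4 + 5 = 9) = 9 (attained at k = 1)
  C[1][0] = min over k of (A[1][0] + B[0][0] = 0 + -3 = -3, A[1][1] + B[1][0] = -2 + 7 = 5) = -3 (attained at k = 0)
  C[1][1] = min over k of (A[1][0] + B[0][1] = 0 + 8 = 8, A[1][1] + B[1][1] = -2 + 5 = 3) = 3 (attained at k = 1)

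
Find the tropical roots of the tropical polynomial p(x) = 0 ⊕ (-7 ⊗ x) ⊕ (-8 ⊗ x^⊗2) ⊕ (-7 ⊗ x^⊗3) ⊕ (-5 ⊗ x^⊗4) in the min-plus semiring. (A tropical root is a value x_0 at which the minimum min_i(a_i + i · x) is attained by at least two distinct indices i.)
Roots: {-2, -1, 1, 7}

Each tropical root is a break point of the lower envelope of the lines y = a_i + i · x (there are 5 lines, with slopes 0, 1, ..., 4). Only the lines that attain the minimum somewhere contribute to roots; other lines are dominated. Here the surviving (envelope) indices are i = 4, i = 3, i = 2, i = 1, i = 0.
Intersections between consecutive envelope lines give the roots: for adjacent envelope indices i < j the intersection is x = (a_i − a_j) / (j − i). Reading off the sorted break points: {-2, -1, 1, 7}.
Verification: at each break x_0, at least two indices attain the minimum of min_i(a_i + i · x_0).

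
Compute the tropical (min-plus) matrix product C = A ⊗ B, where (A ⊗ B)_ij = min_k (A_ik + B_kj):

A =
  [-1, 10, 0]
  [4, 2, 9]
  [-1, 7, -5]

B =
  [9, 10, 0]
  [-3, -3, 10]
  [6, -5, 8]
A ⊗ B =
  [6, -5, -1]
  [-1, -1, 4]
  [1, -10, -1]

Apply the min-plus product entry-by-entry:
  C[0][0] = min over k of (A[0][0] + B[0][0] = -1 + 9 = 8, A[0][1] + B[1][0] = 10 + -3 = 7, A[0][2] + B[2][0] = 0 + 6 = 6) = 6 (attained at k = 2)
  C[0][1] = min over k of (A[0][0] + B[0][1] = -1 + 10 = 9, A[0][1] + B[1][1] = 10 + -3 = 7, A[0][2] + B[2][1] = 0 + -5 = -5) = -5 (attained at k = 2)
  C[0][2] = min over k of (A[0][0] + B[0][2] = -1 + 0 = -1, A[0][1] + B[1][2] = 10 + 10 = 20, A[0][2] + B[2][2] = 0 + 8 = 8) = -1 (attained at k = 0)
  C[1][0] = min over k of (A[1][0] + B[0][0] = 4 + 9 = 13, A[1][1] + B[1][0] = 2 + -3 = -1, A[1][2] + B[2][0] = 9 + 6 = 15) = -1 (attained at k = 1)
  C[1][1] = min over k of (A[1][0] + B[0][1] = 4 + 10 = 14, A[1][1] + B[1][1] = 2 + -3 = -1, A[1][2] + B[2][1] = 9 + -5 = 4) = -1 (attained at k = 1)
  C[1][2] = min over k of (A[1][0] + B[0][2] = 4 + 0 = 4, A[1][1] + B[1][2] = 2 + 10 = 12, A[1][2] + B[2][2] = 9 + 8 = 17) = 4 (attained at k = 0)
  C[2][0] = min over k of (A[2][0] + B[0][0] = -1 + 9 = 8, A[2][1] + B[1][0] = 7 + -3 = 4, A[2][2] + B[2][0] = -5 + 6 = 1) = 1 (attained at k = 2)
  C[2][1] = min over k of (A[2][0] + B[0][1] = -1 + 10 = 9, A[2][1] + B[1][1] = 7 + -3 = 4, A[2][2] + B[2][1] = -5 + -5 = -10) = -10 (attained at k = 2)
  C[2][2] = min over k of (A[2][0] + B[0][2] = -1 + 0 = -1, A[2][1] + B[1][2] = 7 + 10 = 17, A[2][2] + B[2][2] = -5 + 8 = 3) = -1 (attained at k = 0)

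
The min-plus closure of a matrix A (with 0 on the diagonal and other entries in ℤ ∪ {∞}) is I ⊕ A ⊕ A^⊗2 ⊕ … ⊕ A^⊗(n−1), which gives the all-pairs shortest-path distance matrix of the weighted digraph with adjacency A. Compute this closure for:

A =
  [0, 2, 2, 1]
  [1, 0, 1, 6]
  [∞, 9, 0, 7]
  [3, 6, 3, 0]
Closure =
  [0, 2, 2, 1]
  [1, 0, 1, 2]
  [10, 9, 0, 7]
  [3, 5, 3, 0]

This is the Floyd-Warshall all-pairs shortest-path computation. For each intermediate vertex k = 0, 1, …, 3, update dist[i][j] ← min(dist[i][j], dist[i][k] + dist[k][j]). The final matrix gives, for each (i, j), the minimum total weight of any directed path from i to j (possibly empty when i = j).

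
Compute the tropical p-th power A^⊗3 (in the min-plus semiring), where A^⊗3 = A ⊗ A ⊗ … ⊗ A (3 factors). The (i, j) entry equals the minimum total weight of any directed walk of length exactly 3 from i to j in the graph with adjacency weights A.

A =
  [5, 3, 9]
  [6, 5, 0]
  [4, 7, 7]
A^⊗3 =
  [7, 10, 8]
  [9, 7, 7]
  [11, 12, 7]

Each entry (A^⊗3)_ij equals the minimum over all length-3 walks i = v_0 → v_1 → … → v_3 = j of Σ_t A[v_t][v_{t+1}]. For example, for (i, j) = (0, 2) we minimise over 9 possible intermediate vertex sequences; the minimum is 8, attained along the walk 0 → 0 → 1 → 2.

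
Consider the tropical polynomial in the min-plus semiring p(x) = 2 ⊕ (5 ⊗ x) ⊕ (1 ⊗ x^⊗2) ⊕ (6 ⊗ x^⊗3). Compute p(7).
p(7) = 2

A tropical monomial a ⊗ x^⊗i evaluates to a + i · x. Evaluating each term at x = 7:
  Term 0 contributes 2 + 0 · 7 = 2
  Term 1 contributes 5 + 1 · 7 = 12
  Term 2 contributes 1 + 2 · 7 = 15
  Term 3 contributes 6 + 3 · 7 = 27
p(7) = ⊕ of these = min[2, 12, 15, 27] = 2.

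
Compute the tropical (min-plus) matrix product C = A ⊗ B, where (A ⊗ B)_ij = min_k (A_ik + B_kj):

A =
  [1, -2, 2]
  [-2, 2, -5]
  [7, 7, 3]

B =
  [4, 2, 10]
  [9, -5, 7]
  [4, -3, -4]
A ⊗ B =
  [5, -7, -2]
  [-1, -8, -9]
  [7, 0, -1]

Apply the min-plus product entry-by-entry:
  C[0][0] = min over k of (A[0][0] + B[0][0] = 1 + 4 = 5, A[0][1] + B[1][0] = -2 + 9 = 7, A[0][2] + B[2][0] = 2 + 4 = 6) = 5 (attained at k = 0)
  C[0][1] = min over k of (A[0][0] + B[0][1] = 1 + 2 = 3, A[0][1] + B[1][1] = -2 + -5 = -7, A[0][2] + B[2][1] = 2 + -3 = -1) = -7 (attained at k = 1)
  C[0][2] = min over k of (A[0][0] + B[0][2] = 1 + 10 = 11, A[0][1] + B[1][2] = -2 + 7 = 5, A[0][2] + B[2][2] = 2 + -4 = -2) = -2 (attained at k = 2)
  C[1][0] = min over k of (A[1][0] + B[0][0] = -2 + 4 = 2, A[1][1] + B[1][0] = 2 + 9 = 11, A[1][2] + B[2][0] = -5 + 4 = -1) = -1 (attained at k = 2)
  C[1][1] = min over k of (A[1][0] + B[0][1] = -2 + 2 = 0, A[1][1] + B[1][1] = 2 + -5 = -3, A[1][2] + B[2][1] = -5 + -3 = -8) = -8 (attained at k = 2)
  C[1][2] = min over k of (A[1][0] + B[0][2] = -2 + 10 = 8, A[1][1] + B[1][2] = 2 + 7 = 9, A[1][2] + B[2][2] = -5 + -4 = -9) = -9 (attained at k = 2)
  C[2][0] = min over k of (A[2][0] + B[0][0] = 7 + 4 = 11, A[2][1] + B[1][0] = 7 + 9 = 16, A[2][2] + B[2][0] = 3 + 4 = 7) = 7 (attained at k = 2)
  C[2][1] = min over k of (A[2][0] + B[0][1] = 7 + 2 = 9, A[2][1] + B[1][1] = 7 + -5 = 2, A[2][2] + B[2][1] = 3 + -3 = 0) = 0 (attained at k = 2)
  C[2][2] = min over k of (A[2][0] + B[0][2] = 7 + 10 = 17, A[2][1] + B[1][2] = 7 + 7 = 14, A[2][2] + B[2][2] = 3 + -4 = -1) = -1 (attained at k = 2)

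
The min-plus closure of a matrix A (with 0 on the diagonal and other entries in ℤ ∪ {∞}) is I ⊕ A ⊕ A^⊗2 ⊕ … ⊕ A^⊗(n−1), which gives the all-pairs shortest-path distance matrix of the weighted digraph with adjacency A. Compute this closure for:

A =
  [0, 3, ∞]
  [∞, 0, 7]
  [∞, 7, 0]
Closure =
  [0, 3, 10]
  [∞, 0, 7]
  [∞, 7, 0]

This is the Floyd-Warshall all-pairs shortest-path computation. For each intermediate vertex k = 0, 1, …, 2, update dist[i][j] ← min(dist[i][j], dist[i][k] + dist[k][j]). The final matrix gives, for each (i, j), the minimum total weight of any directed path from i to j (possibly empty when i = j).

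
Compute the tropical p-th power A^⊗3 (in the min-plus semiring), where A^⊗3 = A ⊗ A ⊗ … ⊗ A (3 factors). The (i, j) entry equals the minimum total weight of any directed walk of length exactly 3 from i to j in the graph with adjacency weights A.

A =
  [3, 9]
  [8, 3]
A^⊗3 =
  [9, 15]
  [14, 9]

Each entry (A^⊗3)_ij equals the minimum over all length-3 walks i = v_0 → v_1 → … → v_3 = j of Σ_t A[v_t][v_{t+1}]. For example, for (i, j) = (0, 1) we minimise over 4 possible intermediate vertex sequences; the minimum is 15, attained along the walk 0 → 0 → 0 → 1.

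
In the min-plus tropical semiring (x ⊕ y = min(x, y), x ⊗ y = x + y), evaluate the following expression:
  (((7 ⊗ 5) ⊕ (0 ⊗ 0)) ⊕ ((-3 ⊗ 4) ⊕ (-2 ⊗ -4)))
(((7 ⊗ 5) ⊕ (0 ⊗ 0)) ⊕ ((-3 ⊗ 4) ⊕ (-2 ⊗ -4))) = -6

Expand innermost to outermost. Recall ⊕ takes the minimum of its arguments and ⊗ takes their sum. Working out the expression (((7 ⊗ 5) ⊕ (0 ⊗ 0)) ⊕ ((-3 ⊗ 4) ⊕ (-2 ⊗ -4))) gives -6.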